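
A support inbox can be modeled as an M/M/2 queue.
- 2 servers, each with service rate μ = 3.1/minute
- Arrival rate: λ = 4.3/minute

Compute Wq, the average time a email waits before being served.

Traffic intensity: ρ = λ/(cμ) = 4.3/(2×3.1) = 0.6935
Since ρ = 0.6935 < 1, system is stable.
Offered load a = λ/μ = cρ = 4.3/3.1 = 1.3871
P₀ = [ Σₙ₌₀^1 aⁿ/n! + a^2/(2!(1-ρ)) ]⁻¹
Σ = a^0/0! + a^1/1! = 1.0000 + 1.3871 = 2.3871
a^2/(2!(1-ρ)) = 1.9240/(2 × 0.30645) = 3.1392
P₀ = 1/(2.3871 + 3.1392) = 0.1810
Lq = P₀·a^2·ρ / (2!(1-ρ)²) = 0.180952 × 1.92404 × 0.693548 / (2 × 0.0939126) = 1.2856
Wq = Lq/λ = 1.2856/4.3 = 0.2990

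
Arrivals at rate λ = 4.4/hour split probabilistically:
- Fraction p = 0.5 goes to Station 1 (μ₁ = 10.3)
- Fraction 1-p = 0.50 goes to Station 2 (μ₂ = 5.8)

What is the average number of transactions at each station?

Effective rates: λ₁ = 4.4×0.5 = 2.2, λ₂ = 4.4×0.50 = 2.2
Station 1: ρ₁ = 2.2/10.3 = 0.2136, L₁ = ρ₁/(1-ρ₁) = 0.2136/(1-0.2136) = 0.2716
Station 2: ρ₂ = 2.2/5.8 = 0.3793, L₂ = ρ₂/(1-ρ₂) = 0.3793/(1-0.3793) = 0.6111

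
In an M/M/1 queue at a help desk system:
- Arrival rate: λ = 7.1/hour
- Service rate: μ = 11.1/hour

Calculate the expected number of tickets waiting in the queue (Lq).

ρ = λ/μ = 7.1/11.1 = 0.6396
For M/M/1: Lq = λ²/(μ(μ-λ))
Lq = 50.41/(11.1 × 4.00)
Lq = 1.1354 tickets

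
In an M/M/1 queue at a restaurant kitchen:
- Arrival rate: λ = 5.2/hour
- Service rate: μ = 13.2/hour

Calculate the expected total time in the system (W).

First, compute utilization: ρ = λ/μ = 5.2/13.2 = 0.3939
For M/M/1: W = 1/(μ-λ)
W = 1/(13.2-5.2) = 1/8.00
W = 0.1250 hours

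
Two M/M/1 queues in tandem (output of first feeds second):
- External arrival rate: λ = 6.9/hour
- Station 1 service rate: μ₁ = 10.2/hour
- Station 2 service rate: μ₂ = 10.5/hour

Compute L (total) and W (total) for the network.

By Jackson's theorem, each station behaves as independent M/M/1.
Station 1: ρ₁ = 6.9/10.2 = 0.6765, L₁ = ρ₁/(1-ρ₁) = λ/(μ₁-λ) = 6.9/3.30 = 2.0909
Station 2: ρ₂ = 6.9/10.5 = 0.6571, L₂ = ρ₂/(1-ρ₂) = λ/(μ₂-λ) = 6.9/3.60 = 1.9167
Total: L = L₁ + L₂ = 2.0909 + 1.9167 = 4.0076
W = L/λ = 4.0076/6.9 = 0.5808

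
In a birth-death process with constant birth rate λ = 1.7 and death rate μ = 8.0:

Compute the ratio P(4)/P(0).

For constant rates: P(n)/P(0) = (λ/μ)^n
P(4)/P(0) = (1.7/8.0)^4 = 0.2125^4 = 0.002039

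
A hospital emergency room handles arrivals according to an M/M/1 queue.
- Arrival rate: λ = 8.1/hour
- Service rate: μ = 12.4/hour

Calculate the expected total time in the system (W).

First, compute utilization: ρ = λ/μ = 8.1/12.4 = 0.6532
For M/M/1: W = 1/(μ-λ)
W = 1/(12.4-8.1) = 1/4.30
W = 0.2326 hours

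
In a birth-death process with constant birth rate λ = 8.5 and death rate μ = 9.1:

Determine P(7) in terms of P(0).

For constant rates: P(n)/P(0) = (λ/μ)^n
P(7)/P(0) = (8.5/9.1)^7 = 0.93407^7 = 0.6204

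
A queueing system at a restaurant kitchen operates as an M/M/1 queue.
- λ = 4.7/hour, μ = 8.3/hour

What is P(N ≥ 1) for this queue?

ρ = λ/μ = 4.7/8.3 = 0.5663
P(N ≥ n) = ρⁿ
P(N ≥ 1) = 0.5663^1
P(N ≥ 1) = 0.5663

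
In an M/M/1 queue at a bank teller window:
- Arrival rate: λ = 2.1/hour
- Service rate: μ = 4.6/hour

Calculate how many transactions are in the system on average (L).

ρ = λ/μ = 2.1/4.6 = 0.4565
For M/M/1: L = λ/(μ-λ)
L = 2.1/(4.6-2.1) = 2.1/2.50
L = 0.8400 transactions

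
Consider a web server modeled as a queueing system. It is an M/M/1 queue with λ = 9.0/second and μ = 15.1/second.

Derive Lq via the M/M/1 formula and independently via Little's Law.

Method 1 (direct): Lq = λ²/(μ(μ-λ)) = 81.00/(15.1 × 6.10) = 0.8794

Method 2 (Little's Law):
W = 1/(μ-λ) = 1/6.10 = 0.163934
Wq = W - 1/μ = 0.163934 - 0.0662252 = 0.09771
Lq = λWq = 9.0 × 0.09771 = 0.8794 ✔ (matches Method 1)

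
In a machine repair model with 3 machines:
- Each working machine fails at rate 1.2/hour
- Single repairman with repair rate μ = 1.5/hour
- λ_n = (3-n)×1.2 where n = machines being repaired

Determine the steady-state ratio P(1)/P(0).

P(1)/P(0) = ∏_{i=0}^{1-1} λ_i/μ_{i+1}
= (3-0)×1.2/1.5
= 2.4000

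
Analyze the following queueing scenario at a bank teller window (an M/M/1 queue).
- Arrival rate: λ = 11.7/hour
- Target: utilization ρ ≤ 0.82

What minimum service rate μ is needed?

ρ = λ/μ, so μ = λ/ρ
μ ≥ 11.7/0.82 = 14.2683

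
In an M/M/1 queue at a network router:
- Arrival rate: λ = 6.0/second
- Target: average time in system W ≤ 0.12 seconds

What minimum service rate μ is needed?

For M/M/1: W = 1/(μ-λ)
Need W ≤ 0.12, so 1/(μ-λ) ≤ 0.12
μ - λ ≥ 1/0.12 = 8.3333
μ ≥ 6.0 + 8.3333 = 14.3333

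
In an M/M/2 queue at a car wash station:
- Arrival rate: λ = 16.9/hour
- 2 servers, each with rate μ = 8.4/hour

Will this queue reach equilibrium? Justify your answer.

Stability requires ρ = λ/(cμ) < 1
ρ = 16.9/(2 × 8.4) = 16.9/16.80 = 1.0060
Since 1.0060 ≥ 1, the system is UNSTABLE.
Need c > λ/μ = 16.9/8.4 = 2.01.
Minimum servers needed: c = 3.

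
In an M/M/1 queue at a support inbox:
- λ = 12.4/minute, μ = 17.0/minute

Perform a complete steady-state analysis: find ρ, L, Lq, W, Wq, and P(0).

Step 1: ρ = λ/μ = 12.4/17.0 = 0.7294
Step 2: L = λ/(μ-λ) = 12.4/4.60 = 2.6957
Step 3: Lq = λ²/(μ(μ-λ)) = 153.76/(17.0×4.60) = 1.9662
Step 4: W = 1/(μ-λ) = 1/4.60 = 0.2173913
Step 5: Wq = λ/(μ(μ-λ)) = 12.4/(17.0×4.60) = 0.1586
Step 6: P(0) = 1-ρ = 0.2706
Verify: L = λW = 12.4×0.2173913 = 2.6957 ✔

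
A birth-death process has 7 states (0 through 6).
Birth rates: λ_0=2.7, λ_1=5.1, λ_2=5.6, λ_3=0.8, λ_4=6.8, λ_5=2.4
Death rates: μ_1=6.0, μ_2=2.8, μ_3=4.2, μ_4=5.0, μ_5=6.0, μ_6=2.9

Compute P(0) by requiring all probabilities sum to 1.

Ratios P(n)/P(0) = (λ₀···λₙ₋₁)/(μ₁···μₙ):
P(1)/P(0) = (2.7)/(6.0) = 0.450000
P(2)/P(0) = (2.7×5.1)/(6.0×2.8) = 0.819643
P(3)/P(0) = (2.7×5.1×5.6)/(6.0×2.8×4.2) = 1.09286
P(4)/P(0) = (2.7×5.1×5.6×0.8)/(6.0×2.8×4.2×5.0) = 0.174857
P(5)/P(0) = (2.7×5.1×5.6×0.8×6.8)/(6.0×2.8×4.2×5.0×6.0) = 0.198171
P(6)/P(0) = (2.7×5.1×5.6×0.8×6.8×2.4)/(6.0×2.8×4.2×5.0×6.0×2.9) = 0.164004

Normalization: ∑ P(n) = 1
P(0) × (1.00000 + 0.450000 + 0.819643 + 1.09286 + 0.174857 + 0.198171 + 0.164004) = 1
P(0) × 3.8995 = 1
P(0) = 1/3.8995 = 0.2564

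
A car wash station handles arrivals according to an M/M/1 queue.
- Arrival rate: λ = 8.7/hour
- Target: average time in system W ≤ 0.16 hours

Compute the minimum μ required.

For M/M/1: W = 1/(μ-λ)
Need W ≤ 0.16, so 1/(μ-λ) ≤ 0.16
μ - λ ≥ 1/0.16 = 6.2500
μ ≥ 8.7 + 6.2500 = 14.9500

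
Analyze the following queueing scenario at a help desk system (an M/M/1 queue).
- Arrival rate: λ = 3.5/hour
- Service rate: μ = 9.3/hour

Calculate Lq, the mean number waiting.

ρ = λ/μ = 3.5/9.3 = 0.3763
For M/M/1: Lq = λ²/(μ(μ-λ))
Lq = 12.25/(9.3 × 5.80)
Lq = 0.2271 tickets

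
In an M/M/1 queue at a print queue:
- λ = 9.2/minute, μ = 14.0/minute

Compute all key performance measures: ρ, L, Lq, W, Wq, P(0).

Step 1: ρ = λ/μ = 9.2/14.0 = 0.6571
Step 2: L = λ/(μ-λ) = 9.2/4.80 = 1.9167
Step 3: Lq = λ²/(μ(μ-λ)) = 84.64/(14.0×4.80) = 1.2595
Step 4: W = 1/(μ-λ) = 1/4.80 = 0.208333
Step 5: Wq = λ/(μ(μ-λ)) = 9.2/(14.0×4.80) = 0.1369
Step 6: P(0) = 1-ρ = 0.3429
Verify: L = λW = 9.2×0.208333 = 1.9167 ✔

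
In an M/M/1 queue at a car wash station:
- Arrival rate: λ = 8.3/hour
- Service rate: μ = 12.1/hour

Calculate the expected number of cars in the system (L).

ρ = λ/μ = 8.3/12.1 = 0.6860
For M/M/1: L = λ/(μ-λ)
L = 8.3/(12.1-8.3) = 8.3/3.80
L = 2.1842 cars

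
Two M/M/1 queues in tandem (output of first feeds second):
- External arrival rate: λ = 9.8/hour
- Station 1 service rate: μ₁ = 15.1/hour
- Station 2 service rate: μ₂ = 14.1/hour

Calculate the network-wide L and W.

By Jackson's theorem, each station behaves as independent M/M/1.
Station 1: ρ₁ = 9.8/15.1 = 0.6490, L₁ = ρ₁/(1-ρ₁) = λ/(μ₁-λ) = 9.8/5.30 = 1.84906
Station 2: ρ₂ = 9.8/14.1 = 0.6950, L₂ = ρ₂/(1-ρ₂) = λ/(μ₂-λ) = 9.8/4.30 = 2.27907
Total: L = L₁ + L₂ = 1.84906 + 2.27907 = 4.1281
W = L/λ = 4.1281/9.8 = 0.4212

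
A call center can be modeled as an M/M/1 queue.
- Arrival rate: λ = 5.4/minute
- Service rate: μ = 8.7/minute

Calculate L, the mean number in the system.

ρ = λ/μ = 5.4/8.7 = 0.6207
For M/M/1: L = λ/(μ-λ)
L = 5.4/(8.7-5.4) = 5.4/3.30
L = 1.6364 calls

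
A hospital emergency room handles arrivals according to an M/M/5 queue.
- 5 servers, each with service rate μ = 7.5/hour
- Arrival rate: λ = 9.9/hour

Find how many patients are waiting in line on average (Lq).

Traffic intensity: ρ = λ/(cμ) = 9.9/(5×7.5) = 0.2640
Since ρ = 0.2640 < 1, system is stable.
Offered load a = λ/μ = cρ = 9.9/7.5 = 1.3200
P₀ = [ Σₙ₌₀^4 aⁿ/n! + a^5/(5!(1-ρ)) ]⁻¹
Σ = a^0/0! + a^1/1! + a^2/2! + a^3/3! + a^4/4! = 1.0000 + 1.3200 + 0.8712 + 0.3833 + 0.1265 = 3.7010
a^5/(5!(1-ρ)) = 4.0075/(120 × 0.7360) = 0.04537
P₀ = 1/(3.7010 + 0.04537) = 0.2669
Lq = P₀·a^5·ρ / (5!(1-ρ)²) = 0.2669 × 4.0075 × 0.2640 / (120 × 0.5417) = 0.004344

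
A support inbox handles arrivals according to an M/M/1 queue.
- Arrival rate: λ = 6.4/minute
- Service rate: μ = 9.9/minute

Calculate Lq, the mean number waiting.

ρ = λ/μ = 6.4/9.9 = 0.6465
For M/M/1: Lq = λ²/(μ(μ-λ))
Lq = 40.96/(9.9 × 3.50)
Lq = 1.1821 emails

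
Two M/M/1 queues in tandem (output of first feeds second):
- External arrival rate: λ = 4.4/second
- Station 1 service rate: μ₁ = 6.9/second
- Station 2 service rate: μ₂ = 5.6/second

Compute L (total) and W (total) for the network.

By Jackson's theorem, each station behaves as independent M/M/1.
Station 1: ρ₁ = 4.4/6.9 = 0.6377, L₁ = ρ₁/(1-ρ₁) = λ/(μ₁-λ) = 4.4/2.50 = 1.7600
Station 2: ρ₂ = 4.4/5.6 = 0.7857, L₂ = ρ₂/(1-ρ₂) = λ/(μ₂-λ) = 4.4/1.20 = 3.6667
Total: L = L₁ + L₂ = 1.7600 + 3.6667 = 5.4267
W = L/λ = 5.4267/4.4 = 1.2333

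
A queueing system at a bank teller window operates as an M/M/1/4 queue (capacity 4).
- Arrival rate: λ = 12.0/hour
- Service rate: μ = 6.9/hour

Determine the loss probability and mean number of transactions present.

ρ = λ/μ = 12.0/6.9 = 1.73913
P₀ = (1-ρ)/(1-ρ^(K+1)) = (1-1.73913)/(1-1.73913^5) = -0.7391/-14.9096 = 0.04957
P_K = P₀×ρ^K = 0.04957 × 1.73913^4 = 0.04957 × 9.1480 = 0.4535
Blocking probability P_4 = 0.4535 (45.35%)
L = ρ[1 - (K+1)ρ^K + Kρ^(K+1)] / [(1-ρ)(1-ρ^(K+1))]
L = 1.73913 × (1 - 5×9.1480 + 4×15.9096) / ((1 - 1.73913) × (1 - 15.9096)) = 2.9824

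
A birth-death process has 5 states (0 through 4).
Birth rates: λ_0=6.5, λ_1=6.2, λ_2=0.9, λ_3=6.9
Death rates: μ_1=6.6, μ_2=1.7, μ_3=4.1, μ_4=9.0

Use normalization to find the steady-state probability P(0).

Ratios P(n)/P(0) = (λ₀···λₙ₋₁)/(μ₁···μₙ):
P(1)/P(0) = (6.5)/(6.6) = 0.98485
P(2)/P(0) = (6.5×6.2)/(6.6×1.7) = 3.5918
P(3)/P(0) = (6.5×6.2×0.9)/(6.6×1.7×4.1) = 0.78844
P(4)/P(0) = (6.5×6.2×0.9×6.9)/(6.6×1.7×4.1×9.0) = 0.60447

Normalization: ∑ P(n) = 1
P(0) × (1.0000 + 0.98485 + 3.5918 + 0.78844 + 0.60447) = 1
P(0) × 6.9696 = 1
P(0) = 1/6.9696 = 0.1435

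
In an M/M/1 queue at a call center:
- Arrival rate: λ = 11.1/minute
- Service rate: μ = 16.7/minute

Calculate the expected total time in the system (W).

First, compute utilization: ρ = λ/μ = 11.1/16.7 = 0.6647
For M/M/1: W = 1/(μ-λ)
W = 1/(16.7-11.1) = 1/5.60
W = 0.1786 minutes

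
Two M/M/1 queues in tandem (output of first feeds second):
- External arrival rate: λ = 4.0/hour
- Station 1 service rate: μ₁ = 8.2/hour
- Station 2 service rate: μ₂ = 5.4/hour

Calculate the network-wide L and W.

By Jackson's theorem, each station behaves as independent M/M/1.
Station 1: ρ₁ = 4.0/8.2 = 0.4878, L₁ = ρ₁/(1-ρ₁) = λ/(μ₁-λ) = 4.0/4.20 = 0.9524
Station 2: ρ₂ = 4.0/5.4 = 0.7407, L₂ = ρ₂/(1-ρ₂) = λ/(μ₂-λ) = 4.0/1.40 = 2.8571
Total: L = L₁ + L₂ = 0.9524 + 2.8571 = 3.8095
W = L/λ = 3.8095/4.0 = 0.9524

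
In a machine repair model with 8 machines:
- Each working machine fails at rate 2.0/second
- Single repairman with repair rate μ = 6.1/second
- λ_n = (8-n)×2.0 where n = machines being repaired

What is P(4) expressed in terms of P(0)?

P(4)/P(0) = ∏_{i=0}^{4-1} λ_i/μ_{i+1}
= (8-0)×2.0/6.1 × (8-1)×2.0/6.1 × (8-2)×2.0/6.1 × (8-3)×2.0/6.1
= 19.4138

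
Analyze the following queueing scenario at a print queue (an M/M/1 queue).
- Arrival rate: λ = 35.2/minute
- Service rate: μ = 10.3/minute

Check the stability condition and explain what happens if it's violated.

Stability requires ρ = λ/(cμ) < 1
ρ = 35.2/(1 × 10.3) = 35.2/10.30 = 3.4175
Since 3.4175 ≥ 1, the system is UNSTABLE.
Queue grows without bound. Need μ > λ = 35.2.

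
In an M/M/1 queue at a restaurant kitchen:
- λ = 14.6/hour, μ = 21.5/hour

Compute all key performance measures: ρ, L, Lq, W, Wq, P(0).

Step 1: ρ = λ/μ = 14.6/21.5 = 0.6791
Step 2: L = λ/(μ-λ) = 14.6/6.90 = 2.1159
Step 3: Lq = λ²/(μ(μ-λ)) = 213.16/(21.5×6.90) = 1.4369
Step 4: W = 1/(μ-λ) = 1/6.90 = 0.144928
Step 5: Wq = λ/(μ(μ-λ)) = 14.6/(21.5×6.90) = 0.09842
Step 6: P(0) = 1-ρ = 0.3209
Verify: L = λW = 14.6×0.144928 = 2.1159 ✔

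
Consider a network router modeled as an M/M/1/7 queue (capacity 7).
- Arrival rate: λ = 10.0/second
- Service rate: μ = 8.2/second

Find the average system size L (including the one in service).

ρ = λ/μ = 10.0/8.2 = 1.2195
P₀ = (1-ρ)/(1-ρ^(K+1)) = (1-1.2195)/(1-1.2195^8) = -0.2195/-3.8916 = 0.05640
P_K = P₀×ρ^K = 0.05640 × 1.2195^7 = 0.05640 × 4.0112 = 0.2262
L = ρ[1 - (K+1)ρ^K + Kρ^(K+1)] / [(1-ρ)(1-ρ^(K+1))]
L = 1.2195 × (1 - 8×4.01118 + 7×4.89164) / ((1 - 1.2195) × (1 - 4.89164)) = 4.4999 packets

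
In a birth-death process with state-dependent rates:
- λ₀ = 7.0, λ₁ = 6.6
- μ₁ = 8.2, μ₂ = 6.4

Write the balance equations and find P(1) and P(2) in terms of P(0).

Balance equations:
State 0: λ₀P₀ = μ₁P₁ → P₁ = (λ₀/μ₁)P₀ = (7.0/8.2)P₀ = 0.8537P₀
State 1: P₂ = (λ₀λ₁)/(μ₁μ₂)P₀ = (7.0×6.6)/(8.2×6.4)P₀ = 0.8803P₀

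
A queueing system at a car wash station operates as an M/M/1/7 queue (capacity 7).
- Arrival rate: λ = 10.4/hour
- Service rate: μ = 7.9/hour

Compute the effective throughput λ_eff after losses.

ρ = λ/μ = 10.4/7.9 = 1.31646
P₀ = (1-ρ)/(1-ρ^(K+1)) = (1-1.31646)/(1-1.31646^8) = -0.31646/-8.0211 = 0.03945
P_K = P₀×ρ^K = 0.039453 × 1.31646^7 = 0.039453 × 6.8526 = 0.2704
λ_eff = λ(1-P_K) = 10.4 × (1 - 0.270354) = 10.4 × 0.729646 = 7.5883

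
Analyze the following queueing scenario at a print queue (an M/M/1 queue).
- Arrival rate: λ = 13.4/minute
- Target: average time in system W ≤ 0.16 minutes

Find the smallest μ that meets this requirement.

For M/M/1: W = 1/(μ-λ)
Need W ≤ 0.16, so 1/(μ-λ) ≤ 0.16
μ - λ ≥ 1/0.16 = 6.2500
μ ≥ 13.4 + 6.2500 = 19.6500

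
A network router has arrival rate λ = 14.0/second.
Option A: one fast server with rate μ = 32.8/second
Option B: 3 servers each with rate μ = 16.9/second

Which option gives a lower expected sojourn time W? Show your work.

Option A: single server μ = 32.8 (M/M/1)
  ρ_A = 14.0/32.8 = 0.4268
  W_A = 1/(μ-λ) = 1/(32.8-14.0) = 1/18.80 = 0.05319

Option B: 3 servers μ = 16.9 (M/M/3)
  ρ_B = λ/(cμ) = 14.0/(3×16.9) = 0.2761
  Offered load a = λ/μ = cρ = 14.0/16.9 = 0.8284
  P₀ = [ Σₙ₌₀^2 aⁿ/n! + a^3/(3!(1-ρ)) ]⁻¹
  Σ = a^0/0! + a^1/1! + a^2/2! = 1.0000 + 0.8284 + 0.3431 = 2.1715
  a^3/(3!(1-ρ)) = 0.5685/(6 × 0.7239) = 0.1309
  P₀ = 1/(2.1715 + 0.1309) = 0.4343
  Lq = P₀·a^3·ρ / (3!(1-ρ)²) = 0.43433 × 0.56849 × 0.27613 / (6 × 0.52398) = 0.02169
  Wq_B = Lq/λ = 0.02169/14.0 = 0.001549
  W_B = Wq_B + 1/μ = 0.001549 + 0.05917 = 0.06072

Since W_A = 0.05319 < W_B = 0.06072, Option A (single fast server) has the shorter time in system.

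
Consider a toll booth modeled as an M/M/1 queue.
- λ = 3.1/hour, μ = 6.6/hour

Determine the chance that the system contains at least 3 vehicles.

ρ = λ/μ = 3.1/6.6 = 0.4697
P(N ≥ n) = ρⁿ
P(N ≥ 3) = 0.4697^3
P(N ≥ 3) = 0.1036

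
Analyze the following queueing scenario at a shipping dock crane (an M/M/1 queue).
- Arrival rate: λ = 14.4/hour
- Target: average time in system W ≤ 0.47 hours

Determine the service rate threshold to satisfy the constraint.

For M/M/1: W = 1/(μ-λ)
Need W ≤ 0.47, so 1/(μ-λ) ≤ 0.47
μ - λ ≥ 1/0.47 = 2.1277
μ ≥ 14.4 + 2.1277 = 16.5277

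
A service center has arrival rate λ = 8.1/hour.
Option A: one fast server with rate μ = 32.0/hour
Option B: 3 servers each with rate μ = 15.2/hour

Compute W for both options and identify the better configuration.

Option A: single server μ = 32.0 (M/M/1)
  ρ_A = 8.1/32.0 = 0.2531
  W_A = 1/(μ-λ) = 1/(32.0-8.1) = 1/23.90 = 0.04184

Option B: 3 servers μ = 15.2 (M/M/3)
  ρ_B = λ/(cμ) = 8.1/(3×15.2) = 0.1776
  Offered load a = λ/μ = cρ = 8.1/15.2 = 0.5329
  P₀ = [ Σₙ₌₀^2 aⁿ/n! + a^3/(3!(1-ρ)) ]⁻¹
  Σ = a^0/0! + a^1/1! + a^2/2! = 1.0000 + 0.5329 + 0.1420 = 1.6749
  a^3/(3!(1-ρ)) = 0.15133/(6 × 0.82237) = 0.03067
  P₀ = 1/(1.6749 + 0.03067) = 0.5863
  Lq = P₀·a^3·ρ / (3!(1-ρ)²) = 0.58632 × 0.15133 × 0.17763 / (6 × 0.67629) = 0.003884
  Wq_B = Lq/λ = 0.003884/8.1 = 0.0004795
  W_B = Wq_B + 1/μ = 0.0004795 + 0.06579 = 0.06627

Since W_A = 0.04184 < W_B = 0.06627, Option A (single fast server) has the shorter time in system.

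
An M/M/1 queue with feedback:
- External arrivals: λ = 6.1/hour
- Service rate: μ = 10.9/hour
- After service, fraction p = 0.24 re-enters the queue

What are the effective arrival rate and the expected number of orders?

Effective arrival rate: λ_eff = λ/(1-p) = 6.1/(1-0.24) = 6.1/0.76 = 8.026316
ρ = λ_eff/μ = 8.026316/10.9 = 0.736359
L = ρ/(1-ρ) = 0.736359/(1-0.736359) = 2.7930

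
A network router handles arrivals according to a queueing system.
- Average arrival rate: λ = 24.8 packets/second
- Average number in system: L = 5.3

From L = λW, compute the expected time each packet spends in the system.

Little's Law: L = λW, so W = L/λ
W = 5.3/24.8 = 0.2137 seconds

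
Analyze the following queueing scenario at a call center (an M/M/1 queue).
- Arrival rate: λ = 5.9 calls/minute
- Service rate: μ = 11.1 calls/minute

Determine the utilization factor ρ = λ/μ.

Server utilization: ρ = λ/μ
ρ = 5.9/11.1 = 0.5315
The server is busy 53.15% of the time.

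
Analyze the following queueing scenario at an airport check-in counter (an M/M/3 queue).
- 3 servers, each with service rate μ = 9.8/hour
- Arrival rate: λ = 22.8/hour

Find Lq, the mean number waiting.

Traffic intensity: ρ = λ/(cμ) = 22.8/(3×9.8) = 0.7755
Since ρ = 0.7755 < 1, system is stable.
Offered load a = λ/μ = cρ = 22.8/9.8 = 2.3265
P₀ = [ Σₙ₌₀^2 aⁿ/n! + a^3/(3!(1-ρ)) ]⁻¹
Σ = a^0/0! + a^1/1! + a^2/2! = 1.0000 + 2.3265 + 2.7064 = 6.0329
a^3/(3!(1-ρ)) = 12.5929/(6 × 0.22449) = 9.3493
P₀ = 1/(6.0329 + 9.3493) = 0.06501
Lq = P₀·a^3·ρ / (3!(1-ρ)²) = 0.0650103 × 12.5929 × 0.775510 / (6 × 0.0503957) = 2.0997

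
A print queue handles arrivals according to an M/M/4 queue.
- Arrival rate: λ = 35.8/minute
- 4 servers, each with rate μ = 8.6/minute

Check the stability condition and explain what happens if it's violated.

Stability requires ρ = λ/(cμ) < 1
ρ = 35.8/(4 × 8.6) = 35.8/34.40 = 1.0407
Since 1.0407 ≥ 1, the system is UNSTABLE.
Need c > λ/μ = 35.8/8.6 = 4.16.
Minimum servers needed: c = 5.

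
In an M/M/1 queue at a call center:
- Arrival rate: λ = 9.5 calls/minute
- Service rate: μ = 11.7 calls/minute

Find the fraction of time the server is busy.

Server utilization: ρ = λ/μ
ρ = 9.5/11.7 = 0.8120
The server is busy 81.20% of the time.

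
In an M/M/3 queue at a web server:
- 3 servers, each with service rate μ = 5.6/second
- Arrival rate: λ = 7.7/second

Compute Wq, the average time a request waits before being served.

Traffic intensity: ρ = λ/(cμ) = 7.7/(3×5.6) = 0.4583
Since ρ = 0.4583 < 1, system is stable.
Offered load a = λ/μ = cρ = 7.7/5.6 = 1.3750
P₀ = [ Σₙ₌₀^2 aⁿ/n! + a^3/(3!(1-ρ)) ]⁻¹
Σ = a^0/0! + a^1/1! + a^2/2! = 1.0000 + 1.3750 + 0.9453 = 3.3203
a^3/(3!(1-ρ)) = 2.5996/(6 × 0.54167) = 0.7999
P₀ = 1/(3.3203 + 0.7999) = 0.2427
Lq = P₀·a^3·ρ / (3!(1-ρ)²) = 0.2427 × 2.5996 × 0.4583 / (6 × 0.2934) = 0.1643
Wq = Lq/λ = 0.16427/7.7 = 0.02133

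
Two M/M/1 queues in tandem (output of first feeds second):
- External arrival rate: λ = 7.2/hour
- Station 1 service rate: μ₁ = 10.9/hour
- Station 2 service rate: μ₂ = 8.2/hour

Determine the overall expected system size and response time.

By Jackson's theorem, each station behaves as independent M/M/1.
Station 1: ρ₁ = 7.2/10.9 = 0.6606, L₁ = ρ₁/(1-ρ₁) = λ/(μ₁-λ) = 7.2/3.70 = 1.9459
Station 2: ρ₂ = 7.2/8.2 = 0.8780, L₂ = ρ₂/(1-ρ₂) = λ/(μ₂-λ) = 7.2/1.00 = 7.2000
Total: L = L₁ + L₂ = 1.9459 + 7.2000 = 9.1459
W = L/λ = 9.1459/7.2 = 1.2703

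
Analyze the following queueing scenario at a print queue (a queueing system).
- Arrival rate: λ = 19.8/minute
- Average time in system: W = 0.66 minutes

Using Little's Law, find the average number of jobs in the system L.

Little's Law: L = λW
L = 19.8 × 0.66 = 13.0680 jobs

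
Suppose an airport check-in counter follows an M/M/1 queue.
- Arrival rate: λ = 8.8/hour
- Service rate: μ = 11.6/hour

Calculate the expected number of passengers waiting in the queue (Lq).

ρ = λ/μ = 8.8/11.6 = 0.7586
For M/M/1: Lq = λ²/(μ(μ-λ))
Lq = 77.44/(11.6 × 2.80)
Lq = 2.3842 passengers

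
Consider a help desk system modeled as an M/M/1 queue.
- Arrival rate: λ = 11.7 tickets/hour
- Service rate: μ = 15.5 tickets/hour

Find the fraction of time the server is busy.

Server utilization: ρ = λ/μ
ρ = 11.7/15.5 = 0.7548
The server is busy 75.48% of the time.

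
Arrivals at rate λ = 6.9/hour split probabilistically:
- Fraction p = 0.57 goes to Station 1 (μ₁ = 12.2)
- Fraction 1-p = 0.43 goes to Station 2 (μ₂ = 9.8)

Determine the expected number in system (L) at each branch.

Effective rates: λ₁ = 6.9×0.57 = 3.933, λ₂ = 6.9×0.43 = 2.967
Station 1: ρ₁ = 3.933/12.2 = 0.322377, L₁ = ρ₁/(1-ρ₁) = 0.322377/(1-0.322377) = 0.4757
Station 2: ρ₂ = 2.967/9.8 = 0.30276, L₂ = ρ₂/(1-ρ₂) = 0.30276/(1-0.30276) = 0.4342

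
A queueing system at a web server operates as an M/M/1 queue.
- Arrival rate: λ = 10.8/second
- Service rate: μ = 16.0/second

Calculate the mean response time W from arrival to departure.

First, compute utilization: ρ = λ/μ = 10.8/16.0 = 0.6750
For M/M/1: W = 1/(μ-λ)
W = 1/(16.0-10.8) = 1/5.20
W = 0.1923 seconds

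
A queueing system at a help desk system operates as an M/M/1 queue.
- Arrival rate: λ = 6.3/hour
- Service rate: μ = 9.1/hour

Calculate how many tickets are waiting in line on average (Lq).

ρ = λ/μ = 6.3/9.1 = 0.6923
For M/M/1: Lq = λ²/(μ(μ-λ))
Lq = 39.69/(9.1 × 2.80)
Lq = 1.5577 tickets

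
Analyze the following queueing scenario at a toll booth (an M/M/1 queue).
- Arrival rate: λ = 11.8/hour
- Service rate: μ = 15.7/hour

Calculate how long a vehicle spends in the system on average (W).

First, compute utilization: ρ = λ/μ = 11.8/15.7 = 0.7516
For M/M/1: W = 1/(μ-λ)
W = 1/(15.7-11.8) = 1/3.90
W = 0.2564 hours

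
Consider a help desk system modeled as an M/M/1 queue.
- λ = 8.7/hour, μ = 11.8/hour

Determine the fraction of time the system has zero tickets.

ρ = λ/μ = 8.7/11.8 = 0.7373
P(0) = 1 - ρ = 1 - 0.7373 = 0.2627
The server is idle 26.27% of the time.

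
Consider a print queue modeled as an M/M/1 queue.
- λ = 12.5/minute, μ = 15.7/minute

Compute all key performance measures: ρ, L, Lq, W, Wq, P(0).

Step 1: ρ = λ/μ = 12.5/15.7 = 0.7962
Step 2: L = λ/(μ-λ) = 12.5/3.20 = 3.9063
Step 3: Lq = λ²/(μ(μ-λ)) = 156.25/(15.7×3.20) = 3.1101
Step 4: W = 1/(μ-λ) = 1/3.20 = 0.3125
Step 5: Wq = λ/(μ(μ-λ)) = 12.5/(15.7×3.20) = 0.2488
Step 6: P(0) = 1-ρ = 0.2038
Verify: L = λW = 12.5×0.3125 = 3.9063 ✔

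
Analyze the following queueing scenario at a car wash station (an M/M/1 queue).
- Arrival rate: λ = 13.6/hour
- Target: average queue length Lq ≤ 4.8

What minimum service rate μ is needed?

For M/M/1: Lq = λ²/(μ(μ-λ))
Need Lq ≤ 4.8, i.e. μ(μ-λ) ≥ λ²/4.8
μ² - 13.6μ - 184.96/4.8 ≥ 0  →  μ² - 13.6μ - 38.53333 ≥ 0
Quadratic formula (positive root): μ = [λ + √(λ² + 4×38.53333)]/2
Discriminant: 184.96 + 4×38.53333 = 339.0933, √339.0933 = 18.4145
μ ≥ (13.6 + 18.4145)/2 = 16.0072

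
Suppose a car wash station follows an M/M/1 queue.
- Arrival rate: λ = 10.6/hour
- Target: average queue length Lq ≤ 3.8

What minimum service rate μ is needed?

For M/M/1: Lq = λ²/(μ(μ-λ))
Need Lq ≤ 3.8, i.e. μ(μ-λ) ≥ λ²/3.8
μ² - 10.6μ - 112.36/3.8 ≥ 0  →  μ² - 10.6μ - 29.56842 ≥ 0
Quadratic formula (positive root): μ = [λ + √(λ² + 4×29.56842)]/2
Discriminant: 112.36 + 4×29.56842 = 230.6337, √230.6337 = 15.1866
μ ≥ (10.6 + 15.1866)/2 = 12.8933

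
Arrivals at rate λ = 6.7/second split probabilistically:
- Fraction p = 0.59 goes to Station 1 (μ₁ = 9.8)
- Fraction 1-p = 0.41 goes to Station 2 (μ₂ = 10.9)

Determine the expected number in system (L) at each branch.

Effective rates: λ₁ = 6.7×0.59 = 3.953, λ₂ = 6.7×0.41 = 2.747
Station 1: ρ₁ = 3.953/9.8 = 0.40337, L₁ = ρ₁/(1-ρ₁) = 0.40337/(1-0.40337) = 0.6761
Station 2: ρ₂ = 2.747/10.9 = 0.2520, L₂ = ρ₂/(1-ρ₂) = 0.2520/(1-0.2520) = 0.3369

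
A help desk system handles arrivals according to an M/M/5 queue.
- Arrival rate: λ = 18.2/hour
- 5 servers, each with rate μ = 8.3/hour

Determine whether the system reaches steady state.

Stability requires ρ = λ/(cμ) < 1
ρ = 18.2/(5 × 8.3) = 18.2/41.50 = 0.4386
Since 0.4386 < 1, the system is STABLE.
The servers are busy 43.86% of the time.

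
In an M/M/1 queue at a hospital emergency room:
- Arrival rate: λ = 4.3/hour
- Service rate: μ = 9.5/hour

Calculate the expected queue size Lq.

ρ = λ/μ = 4.3/9.5 = 0.4526
For M/M/1: Lq = λ²/(μ(μ-λ))
Lq = 18.49/(9.5 × 5.20)
Lq = 0.3743 patients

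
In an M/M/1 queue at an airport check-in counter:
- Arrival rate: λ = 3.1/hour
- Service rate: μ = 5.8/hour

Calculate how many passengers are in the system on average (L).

ρ = λ/μ = 3.1/5.8 = 0.5345
For M/M/1: L = λ/(μ-λ)
L = 3.1/(5.8-3.1) = 3.1/2.70
L = 1.1481 passengers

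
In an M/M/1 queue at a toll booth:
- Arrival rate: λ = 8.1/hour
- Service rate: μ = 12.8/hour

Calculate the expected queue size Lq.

ρ = λ/μ = 8.1/12.8 = 0.6328
For M/M/1: Lq = λ²/(μ(μ-λ))
Lq = 65.61/(12.8 × 4.70)
Lq = 1.0906 vehicles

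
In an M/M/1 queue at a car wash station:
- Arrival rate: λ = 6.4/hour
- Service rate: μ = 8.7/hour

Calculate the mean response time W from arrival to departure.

First, compute utilization: ρ = λ/μ = 6.4/8.7 = 0.7356
For M/M/1: W = 1/(μ-λ)
W = 1/(8.7-6.4) = 1/2.30
W = 0.4348 hours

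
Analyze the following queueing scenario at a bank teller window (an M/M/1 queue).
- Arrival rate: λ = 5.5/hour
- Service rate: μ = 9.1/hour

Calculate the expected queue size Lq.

ρ = λ/μ = 5.5/9.1 = 0.6044
For M/M/1: Lq = λ²/(μ(μ-λ))
Lq = 30.25/(9.1 × 3.60)
Lq = 0.9234 transactions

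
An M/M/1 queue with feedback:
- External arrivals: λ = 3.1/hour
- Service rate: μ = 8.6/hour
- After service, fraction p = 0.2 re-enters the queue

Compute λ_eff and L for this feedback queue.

Effective arrival rate: λ_eff = λ/(1-p) = 3.1/(1-0.2) = 3.1/0.80 = 3.8750
ρ = λ_eff/μ = 3.8750/8.6 = 0.45058
L = ρ/(1-ρ) = 0.45058/(1-0.45058) = 0.8201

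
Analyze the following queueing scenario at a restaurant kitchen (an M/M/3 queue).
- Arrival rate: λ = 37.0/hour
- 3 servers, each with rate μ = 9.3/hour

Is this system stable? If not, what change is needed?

Stability requires ρ = λ/(cμ) < 1
ρ = 37.0/(3 × 9.3) = 37.0/27.90 = 1.3262
Since 1.3262 ≥ 1, the system is UNSTABLE.
Need c > λ/μ = 37.0/9.3 = 3.98.
Minimum servers needed: c = 4.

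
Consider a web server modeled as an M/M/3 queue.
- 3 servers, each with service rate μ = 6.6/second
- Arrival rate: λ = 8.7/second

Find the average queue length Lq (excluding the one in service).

Traffic intensity: ρ = λ/(cμ) = 8.7/(3×6.6) = 0.4394
Since ρ = 0.4394 < 1, system is stable.
Offered load a = λ/μ = cρ = 8.7/6.6 = 1.3182
P₀ = [ Σₙ₌₀^2 aⁿ/n! + a^3/(3!(1-ρ)) ]⁻¹
Σ = a^0/0! + a^1/1! + a^2/2! = 1.0000 + 1.3182 + 0.8688 = 3.1870
a^3/(3!(1-ρ)) = 2.2905/(6 × 0.5606) = 0.6810
P₀ = 1/(3.1870 + 0.6810) = 0.2585
Lq = P₀·a^3·ρ / (3!(1-ρ)²) = 0.2585 × 2.2905 × 0.4394 / (6 × 0.3143) = 0.1380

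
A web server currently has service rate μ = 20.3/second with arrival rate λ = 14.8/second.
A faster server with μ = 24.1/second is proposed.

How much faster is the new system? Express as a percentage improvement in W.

System 1: ρ₁ = 14.8/20.3 = 0.7291, W₁ = 1/(20.3-14.8) = 0.18182
System 2: ρ₂ = 14.8/24.1 = 0.6141, W₂ = 1/(24.1-14.8) = 0.10753
Improvement: (W₁-W₂)/W₁ = (0.18182-0.10753)/0.18182 = 40.86%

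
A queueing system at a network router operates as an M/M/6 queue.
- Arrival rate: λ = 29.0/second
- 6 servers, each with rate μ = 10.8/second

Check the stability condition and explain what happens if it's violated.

Stability requires ρ = λ/(cμ) < 1
ρ = 29.0/(6 × 10.8) = 29.0/64.80 = 0.4475
Since 0.4475 < 1, the system is STABLE.
The servers are busy 44.75% of the time.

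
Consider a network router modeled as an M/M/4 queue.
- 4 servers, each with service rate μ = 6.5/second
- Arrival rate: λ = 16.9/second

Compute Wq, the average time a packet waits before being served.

Traffic intensity: ρ = λ/(cμ) = 16.9/(4×6.5) = 0.6500
Since ρ = 0.6500 < 1, system is stable.
Offered load a = λ/μ = cρ = 16.9/6.5 = 2.6000
P₀ = [ Σₙ₌₀^3 aⁿ/n! + a^4/(4!(1-ρ)) ]⁻¹
Σ = a^0/0! + a^1/1! + a^2/2! + a^3/3! = 1.0000 + 2.6000 + 3.3800 + 2.9293 = 9.9093
a^4/(4!(1-ρ)) = 45.6976/(24 × 0.3500) = 5.4402
P₀ = 1/(9.9093 + 5.4402) = 0.06515
Lq = P₀·a^4·ρ / (4!(1-ρ)²) = 0.06515 × 45.6976 × 0.6500 / (24 × 0.1225) = 0.6582
Wq = Lq/λ = 0.6582/16.9 = 0.03895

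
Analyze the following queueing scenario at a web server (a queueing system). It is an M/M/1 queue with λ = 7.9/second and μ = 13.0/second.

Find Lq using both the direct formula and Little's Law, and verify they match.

Method 1 (direct): Lq = λ²/(μ(μ-λ)) = 62.41/(13.0 × 5.10) = 0.9413

Method 2 (Little's Law):
W = 1/(μ-λ) = 1/5.10 = 0.196078
Wq = W - 1/μ = 0.196078 - 0.0769231 = 0.119155
Lq = λWq = 7.9 × 0.119155 = 0.9413 ✔ (matches Method 1)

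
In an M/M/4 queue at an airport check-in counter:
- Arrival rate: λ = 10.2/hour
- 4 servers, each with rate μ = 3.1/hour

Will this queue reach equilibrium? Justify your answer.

Stability requires ρ = λ/(cμ) < 1
ρ = 10.2/(4 × 3.1) = 10.2/12.40 = 0.8226
Since 0.8226 < 1, the system is STABLE.
The servers are busy 82.26% of the time.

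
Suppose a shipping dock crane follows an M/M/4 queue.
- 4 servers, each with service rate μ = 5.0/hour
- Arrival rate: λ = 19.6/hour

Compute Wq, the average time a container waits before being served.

Traffic intensity: ρ = λ/(cμ) = 19.6/(4×5.0) = 0.9800
Since ρ = 0.9800 < 1, system is stable.
Offered load a = λ/μ = cρ = 19.6/5.0 = 3.9200
P₀ = [ Σₙ₌₀^3 aⁿ/n! + a^4/(4!(1-ρ)) ]⁻¹
Σ = a^0/0! + a^1/1! + a^2/2! + a^3/3! = 1.0000 + 3.9200 + 7.6832 + 10.0394 = 22.6426
a^4/(4!(1-ρ)) = 236.12625/(24 × 0.020000000) = 491.9297
P₀ = 1/(22.6426 + 491.9297) = 0.001943
Lq = P₀·a^4·ρ / (4!(1-ρ)²) = 0.001943362 × 236.1262 × 0.9800000 / (24 × 0.0004000000) = 46.8439
Wq = Lq/λ = 46.8439/19.6 = 2.3900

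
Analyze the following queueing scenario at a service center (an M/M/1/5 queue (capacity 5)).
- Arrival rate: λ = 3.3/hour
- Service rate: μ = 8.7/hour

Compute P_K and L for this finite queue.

ρ = λ/μ = 3.3/8.7 = 0.37931
P₀ = (1-ρ)/(1-ρ^(K+1)) = (1-0.37931)/(1-0.37931^6) = 0.62069/0.99702 = 0.6225
P_K = P₀×ρ^K = 0.6225 × 0.37931^5 = 0.6225 × 0.007852 = 0.004888
Blocking probability P_5 = 0.004888 (0.49%)
L = ρ[1 - (K+1)ρ^K + Kρ^(K+1)] / [(1-ρ)(1-ρ^(K+1))]
L = 0.37931 × (1 - 6×0.007852 + 5×0.002978) / ((1 - 0.37931) × (1 - 0.002978)) = 0.5932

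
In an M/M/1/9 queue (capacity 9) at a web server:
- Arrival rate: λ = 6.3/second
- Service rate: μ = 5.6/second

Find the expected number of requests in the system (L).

ρ = λ/μ = 6.3/5.6 = 1.1250
P₀ = (1-ρ)/(1-ρ^(K+1)) = (1-1.1250)/(1-1.1250^10) = -0.1250/-2.2473 = 0.05562
P_K = P₀×ρ^K = 0.055622 × 1.1250^9 = 0.055622 × 2.8865 = 0.1606
L = ρ[1 - (K+1)ρ^K + Kρ^(K+1)] / [(1-ρ)(1-ρ^(K+1))]
L = 1.1250 × (1 - 10×2.886508 + 9×3.247321) / ((1 - 1.1250) × (1 - 3.247321)) = 5.4497 requests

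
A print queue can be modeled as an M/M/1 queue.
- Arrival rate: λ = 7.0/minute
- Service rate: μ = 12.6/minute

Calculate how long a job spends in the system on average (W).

First, compute utilization: ρ = λ/μ = 7.0/12.6 = 0.5556
For M/M/1: W = 1/(μ-λ)
W = 1/(12.6-7.0) = 1/5.60
W = 0.1786 minutes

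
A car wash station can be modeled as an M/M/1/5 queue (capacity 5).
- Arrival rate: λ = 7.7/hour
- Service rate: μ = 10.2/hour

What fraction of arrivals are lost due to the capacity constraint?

ρ = λ/μ = 7.7/10.2 = 0.754902
P₀ = (1-ρ)/(1-ρ^(K+1)) = (1-0.754902)/(1-0.754902^6) = 0.2451/0.8149 = 0.3008
P_K = P₀×ρ^K = 0.300761 × 0.754902^5 = 0.300761 × 0.245162 = 0.07374
Blocking probability = 7.37%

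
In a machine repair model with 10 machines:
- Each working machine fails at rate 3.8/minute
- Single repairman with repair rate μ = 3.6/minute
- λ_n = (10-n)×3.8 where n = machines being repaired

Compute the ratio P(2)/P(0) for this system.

P(2)/P(0) = ∏_{i=0}^{2-1} λ_i/μ_{i+1}
= (10-0)×3.8/3.6 × (10-1)×3.8/3.6
= 100.2778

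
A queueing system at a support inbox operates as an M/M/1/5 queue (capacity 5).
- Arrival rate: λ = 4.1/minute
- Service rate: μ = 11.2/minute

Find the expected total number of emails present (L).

ρ = λ/μ = 4.1/11.2 = 0.36607
P₀ = (1-ρ)/(1-ρ^(K+1)) = (1-0.36607)/(1-0.36607^6) = 0.63393/0.99759 = 0.6355
P_K = P₀×ρ^K = 0.63546 × 0.36607^5 = 0.63546 × 0.0065739 = 0.004177
L = ρ[1 - (K+1)ρ^K + Kρ^(K+1)] / [(1-ρ)(1-ρ^(K+1))]
L = 0.36607 × (1 - 6×0.006574 + 5×0.002406) / ((1 - 0.36607) × (1 - 0.002406)) = 0.5630 emails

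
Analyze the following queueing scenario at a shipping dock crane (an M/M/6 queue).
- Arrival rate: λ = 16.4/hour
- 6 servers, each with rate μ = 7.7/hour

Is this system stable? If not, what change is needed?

Stability requires ρ = λ/(cμ) < 1
ρ = 16.4/(6 × 7.7) = 16.4/46.20 = 0.3550
Since 0.3550 < 1, the system is STABLE.
The servers are busy 35.50% of the time.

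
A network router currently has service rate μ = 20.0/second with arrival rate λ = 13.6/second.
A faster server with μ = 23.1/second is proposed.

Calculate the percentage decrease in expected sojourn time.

System 1: ρ₁ = 13.6/20.0 = 0.6800, W₁ = 1/(20.0-13.6) = 0.15625
System 2: ρ₂ = 13.6/23.1 = 0.5887, W₂ = 1/(23.1-13.6) = 0.10526
Improvement: (W₁-W₂)/W₁ = (0.15625-0.10526)/0.15625 = 32.63%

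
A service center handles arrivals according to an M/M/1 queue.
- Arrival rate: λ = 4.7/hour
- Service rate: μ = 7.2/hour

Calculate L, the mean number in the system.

ρ = λ/μ = 4.7/7.2 = 0.6528
For M/M/1: L = λ/(μ-λ)
L = 4.7/(7.2-4.7) = 4.7/2.50
L = 1.8800 customers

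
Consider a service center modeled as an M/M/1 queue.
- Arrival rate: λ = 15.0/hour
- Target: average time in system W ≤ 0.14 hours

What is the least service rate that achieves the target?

For M/M/1: W = 1/(μ-λ)
Need W ≤ 0.14, so 1/(μ-λ) ≤ 0.14
μ - λ ≥ 1/0.14 = 7.1429
μ ≥ 15.0 + 7.1429 = 22.1429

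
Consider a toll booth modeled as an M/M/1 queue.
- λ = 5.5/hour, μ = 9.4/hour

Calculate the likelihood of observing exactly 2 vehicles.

ρ = λ/μ = 5.5/9.4 = 0.5851
P(n) = (1-ρ)ρⁿ
P(2) = (1-0.5851) × 0.5851^2
P(2) = 0.4149 × 0.3423
P(2) = 0.1420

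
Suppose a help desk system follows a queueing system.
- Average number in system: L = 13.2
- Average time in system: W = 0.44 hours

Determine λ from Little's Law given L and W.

Little's Law: L = λW, so λ = L/W
λ = 13.2/0.44 = 30.0000 tickets/hour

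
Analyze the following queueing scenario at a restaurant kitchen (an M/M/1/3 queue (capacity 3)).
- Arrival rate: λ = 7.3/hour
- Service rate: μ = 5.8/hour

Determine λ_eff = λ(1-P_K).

ρ = λ/μ = 7.3/5.8 = 1.2586
P₀ = (1-ρ)/(1-ρ^(K+1)) = (1-1.2586)/(1-1.2586^4) = -0.2586/-1.5093 = 0.1713
P_K = P₀×ρ^K = 0.17134 × 1.2586^3 = 0.17134 × 1.9937 = 0.3416
λ_eff = λ(1-P_K) = 7.3 × (1 - 0.3416) = 7.3 × 0.6584 = 4.8063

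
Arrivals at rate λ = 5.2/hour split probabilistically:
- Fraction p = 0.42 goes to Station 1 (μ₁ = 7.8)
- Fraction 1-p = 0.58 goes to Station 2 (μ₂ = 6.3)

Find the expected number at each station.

Effective rates: λ₁ = 5.2×0.42 = 2.184, λ₂ = 5.2×0.58 = 3.016
Station 1: ρ₁ = 2.184/7.8 = 0.2800, L₁ = ρ₁/(1-ρ₁) = 0.2800/(1-0.2800) = 0.3889
Station 2: ρ₂ = 3.016/6.3 = 0.47873, L₂ = ρ₂/(1-ρ₂) = 0.47873/(1-0.47873) = 0.9184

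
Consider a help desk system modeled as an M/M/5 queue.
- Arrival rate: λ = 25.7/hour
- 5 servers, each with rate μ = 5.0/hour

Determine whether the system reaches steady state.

Stability requires ρ = λ/(cμ) < 1
ρ = 25.7/(5 × 5.0) = 25.7/25.00 = 1.0280
Since 1.0280 ≥ 1, the system is UNSTABLE.
Need c > λ/μ = 25.7/5.0 = 5.14.
Minimum servers needed: c = 6.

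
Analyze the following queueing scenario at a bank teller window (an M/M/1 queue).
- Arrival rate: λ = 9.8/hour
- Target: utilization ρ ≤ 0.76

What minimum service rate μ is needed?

ρ = λ/μ, so μ = λ/ρ
μ ≥ 9.8/0.76 = 12.8947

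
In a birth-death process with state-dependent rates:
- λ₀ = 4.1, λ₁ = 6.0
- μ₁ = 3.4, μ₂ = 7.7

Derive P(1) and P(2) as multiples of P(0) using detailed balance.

Balance equations:
State 0: λ₀P₀ = μ₁P₁ → P₁ = (λ₀/μ₁)P₀ = (4.1/3.4)P₀ = 1.2059P₀
State 1: P₂ = (λ₀λ₁)/(μ₁μ₂)P₀ = (4.1×6.0)/(3.4×7.7)P₀ = 0.9396P₀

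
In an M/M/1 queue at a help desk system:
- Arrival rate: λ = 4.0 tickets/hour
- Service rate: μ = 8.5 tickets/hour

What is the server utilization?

Server utilization: ρ = λ/μ
ρ = 4.0/8.5 = 0.4706
The server is busy 47.06% of the time.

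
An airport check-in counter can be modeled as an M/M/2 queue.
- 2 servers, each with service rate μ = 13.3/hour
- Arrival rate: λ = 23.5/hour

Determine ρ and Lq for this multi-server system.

Traffic intensity: ρ = λ/(cμ) = 23.5/(2×13.3) = 0.8835
Since ρ = 0.8835 < 1, system is stable.
Offered load a = λ/μ = cρ = 23.5/13.3 = 1.7669
P₀ = [ Σₙ₌₀^1 aⁿ/n! + a^2/(2!(1-ρ)) ]⁻¹
Σ = a^0/0! + a^1/1! = 1.0000 + 1.7669 = 2.7669
a^2/(2!(1-ρ)) = 3.12200/(2 × 0.116541) = 13.3944
P₀ = 1/(2.7669 + 13.3944) = 0.06188
Lq = P₀·a^2·ρ / (2!(1-ρ)²) = 0.0618762 × 3.12200 × 0.883459 / (2 × 0.0135819) = 6.2828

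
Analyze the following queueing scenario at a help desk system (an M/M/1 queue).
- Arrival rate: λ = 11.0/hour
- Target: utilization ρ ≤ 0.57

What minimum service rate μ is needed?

ρ = λ/μ, so μ = λ/ρ
μ ≥ 11.0/0.57 = 19.2982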